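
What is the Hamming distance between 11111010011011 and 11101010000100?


Count differing positions: . . . ^ . . . . . ^ ^ ^ ^ ^ = 6 differences

6


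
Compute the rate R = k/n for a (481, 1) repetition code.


Rate = k/n = 1/481

1/481


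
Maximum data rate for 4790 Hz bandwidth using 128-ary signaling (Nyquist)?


Rate = 2 * B * log2(M) = 2 * 4790 * 7.0 = 67060.0

67060.0 bps


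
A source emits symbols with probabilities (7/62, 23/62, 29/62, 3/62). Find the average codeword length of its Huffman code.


Huffman construction (repeatedly merge the two least-probable nodes; each merge adds 1 bit to every symbol beneath it): 3/62 + 7/62 = 5/31; 5/31 + 23/62 = 33/62; 29/62 + 33/62 = 1. Resulting codeword lengths (in the order the probabilities were given): (3, 2, 1, 3). L_avg = sum(p_i * l_i) = 7/62*3 + 23/62*2 + 29/62*1 + 3/62*3 = 105/62 = 1.6935

1.6935 bits


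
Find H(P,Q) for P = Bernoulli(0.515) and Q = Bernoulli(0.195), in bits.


H(P,Q) = -p*log2(q) - (1-p)*log2(1-q). -0.515*log2(0.195) = 1.214604; -0.485*log2(0.805) = 0.151776. H(P,Q) = 1.214604 + 0.151776 = 1.3664

1.3664 bits


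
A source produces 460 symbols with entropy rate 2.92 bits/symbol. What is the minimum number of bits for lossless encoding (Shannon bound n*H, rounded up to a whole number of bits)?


Minimum bits >= n * H = 460 * 2.92 = 1343.2, rounded up to a whole number of bits = 1344

1344 bits


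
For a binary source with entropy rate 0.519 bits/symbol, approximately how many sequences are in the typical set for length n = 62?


log2|A_typical| = nH = 62 * 0.519 = 32.178, so |A_typical| ~ 2^32.178 = 4.859e+09

4.859e+09


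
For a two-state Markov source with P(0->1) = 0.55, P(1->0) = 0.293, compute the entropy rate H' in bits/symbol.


Stationary distribution: pi_0 = p10/(p01+p10) = 0.3476, pi_1 = 0.6524. Entropy rate H' = pi_0*H(p01) + pi_1*H(p10) = 0.3476*0.9928 + 0.6524*0.8726 = 0.9143

0.9143 bits/symbol


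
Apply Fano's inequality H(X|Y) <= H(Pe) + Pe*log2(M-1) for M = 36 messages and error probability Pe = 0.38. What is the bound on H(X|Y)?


H(Pe) = -Pe*log2(Pe) - (1-Pe)*log2(1-Pe) = -0.38*log2(0.38) - 0.62*log2(0.62) = 0.530453 + 0.427589 = 0.958. Pe*log2(M-1) = 0.38*log2(35) = 1.949128. Bound = H(Pe) + Pe*log2(M-1) = 0.530453 + 0.427589 + 1.949128 = 2.9072

2.9072 bits


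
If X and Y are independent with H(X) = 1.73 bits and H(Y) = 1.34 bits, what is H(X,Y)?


For independent variables, H(X,Y) = H(X) + H(Y) = 1.73 + 1.34 = 3.07

3.07 bits


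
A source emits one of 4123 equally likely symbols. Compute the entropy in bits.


H = log2(n) = log2(4123) = 12.0095

12.0095 bits


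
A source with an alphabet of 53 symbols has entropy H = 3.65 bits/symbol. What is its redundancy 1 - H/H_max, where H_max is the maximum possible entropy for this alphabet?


H_max = log2(K) = log2(53) = 5.7279 bits/symbol. Redundancy = 1 - H/H_max = 1 - 3.65/5.7279 = 1 - 0.6372 = 0.3628

0.3628


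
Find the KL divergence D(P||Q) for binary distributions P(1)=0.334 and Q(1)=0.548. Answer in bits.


KL = p*log2(p/q) + (1-p)*log2((1-p)/(1-q)) = 0.334*log2(0.334/0.548) + 0.666*log2(0.666/0.452) = 0.1338

0.1338 bits


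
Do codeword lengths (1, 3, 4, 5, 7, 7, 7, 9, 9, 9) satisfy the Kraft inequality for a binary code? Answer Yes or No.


Kraft sum = sum(2^(-l_i)) = 0.748, need <= 1. Result: satisfied (a binary prefix-free code with these lengths exists)

Yes


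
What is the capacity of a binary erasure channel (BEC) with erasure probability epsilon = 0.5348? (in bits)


C = 1 - epsilon = 1 - 0.5348 = 0.4652

0.4652 bits


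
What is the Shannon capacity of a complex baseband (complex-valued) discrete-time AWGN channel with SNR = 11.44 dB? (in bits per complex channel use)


SNR_linear = 10^(11.44/10) = 13.9316; C = log2(1 + SNR_linear) = log2(1 + 13.9316) = 3.9003

3.9003 bits/channel use


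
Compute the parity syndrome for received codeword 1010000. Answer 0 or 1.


Syndrome = XOR of all bits = 1 XOR 0 XOR 1 XOR 0 XOR 0 XOR 0 XOR 0 = 0

0


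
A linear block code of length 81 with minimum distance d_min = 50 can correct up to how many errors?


Correction capability = floor((d-1)/2) = floor((50-1)/2) = 24

24 errors


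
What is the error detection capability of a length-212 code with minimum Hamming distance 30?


Detection capability = d_min - 1 = 30 - 1 = 29

29 errors


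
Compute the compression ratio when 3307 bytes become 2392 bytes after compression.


Ratio = original / compressed = 3307 / 2392 = 1.3825

1.3825


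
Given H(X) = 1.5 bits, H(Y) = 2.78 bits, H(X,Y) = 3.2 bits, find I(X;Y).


I(X;Y) = H(X) + H(Y) - H(X,Y) = 1.5 + 2.78 - 3.2 = 1.08

1.08 bits


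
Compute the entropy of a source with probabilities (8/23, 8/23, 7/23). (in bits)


H = -sum(p_i * log2(p_i)). Terms: -(8/23)*log2(8/23) = 0.529935; -(8/23)*log2(8/23) = 0.529935; -(7/23)*log2(7/23) = 0.522324. H = 0.529935 + 0.529935 + 0.522324 = 1.5822

1.5822 bits


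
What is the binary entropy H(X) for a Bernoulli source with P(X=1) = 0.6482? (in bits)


H = -p*log2(p) - (1-p)*log2(1-p). -0.6482*log2(0.6482) = 0.405442; -0.3518*log2(0.3518) = 0.530223. H = 0.405442 + 0.530223 = 0.9357

0.9357 bits


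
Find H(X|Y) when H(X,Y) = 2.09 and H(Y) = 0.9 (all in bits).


H(X|Y) = H(X,Y) - H(Y) = 2.09 - 0.9 = 1.19

1.19 bits


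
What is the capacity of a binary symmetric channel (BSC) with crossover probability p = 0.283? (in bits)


H(p) = -p*log2(p) - (1-p)*log2(1-p) = -0.283*log2(0.283) - 0.717*log2(0.717) = 0.515379 + 0.344128 = 0.8595. C = 1 - H(p) = 1 - 0.8595 = 0.1405

0.1405 bits


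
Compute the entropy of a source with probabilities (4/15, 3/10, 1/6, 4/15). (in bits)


H = -sum(p_i * log2(p_i)). Terms: -(4/15)*log2(4/15) = 0.508504; -(3/10)*log2(3/10) = 0.521090; -(1/6)*log2(1/6) = 0.430827; -(4/15)*log2(4/15) = 0.508504. H = 0.508504 + 0.521090 + 0.430827 + 0.508504 = 1.9689

1.9689 bits


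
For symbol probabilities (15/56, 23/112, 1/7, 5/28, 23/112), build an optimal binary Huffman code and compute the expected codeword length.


Huffman construction (repeatedly merge the two least-probable nodes; each merge adds 1 bit to every symbol beneath it): 1/7 + 5/28 = 9/28; 23/112 + 23/112 = 23/56; 15/56 + 9/28 = 33/56; 23/56 + 33/56 = 1. Resulting codeword lengths (in the order the probabilities were given): (2, 2, 3, 3, 2). L_avg = sum(p_i * l_i) = 15/56*2 + 23/112*2 + 1/7*3 + 5/28*3 + 23/112*2 = 65/28 = 2.3214

2.3214 bits


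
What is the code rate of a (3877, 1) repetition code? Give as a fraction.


Rate = k/n = 1/3877

1/3877


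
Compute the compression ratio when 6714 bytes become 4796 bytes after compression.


Ratio = original / compressed = 6714 / 4796 = 1.3999

1.3999


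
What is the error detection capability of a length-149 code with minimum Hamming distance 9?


Detection capability = d_min - 1 = 9 - 1 = 8

8 errors


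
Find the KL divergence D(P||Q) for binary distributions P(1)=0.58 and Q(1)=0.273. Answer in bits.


KL = p*log2(p/q) + (1-p)*log2((1-p)/(1-q)) = 0.58*log2(0.58/0.273) + 0.42*log2(0.42/0.727) = 0.2981

0.2981 bits


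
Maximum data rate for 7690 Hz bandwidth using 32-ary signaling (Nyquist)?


Rate = 2 * B * log2(M) = 2 * 7690 * 5.0 = 76900.0

76900.0 bps


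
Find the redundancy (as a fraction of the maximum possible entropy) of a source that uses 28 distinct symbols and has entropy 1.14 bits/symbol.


H_max = log2(K) = log2(28) = 4.8074 bits/symbol. Redundancy = 1 - H/H_max = 1 - 1.14/4.8074 = 1 - 0.2371 = 0.7629

0.7629


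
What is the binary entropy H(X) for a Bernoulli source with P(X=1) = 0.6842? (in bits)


H = -p*log2(p) - (1-p)*log2(1-p). -0.6842*log2(0.6842) = 0.374606; -0.3158*log2(0.3158) = 0.525149. H = 0.374606 + 0.525149 = 0.8998

0.8998 bits


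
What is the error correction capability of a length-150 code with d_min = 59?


Correction capability = floor((d-1)/2) = floor((59-1)/2) = 29

29 errors


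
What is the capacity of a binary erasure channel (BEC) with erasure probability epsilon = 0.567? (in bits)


C = 1 - epsilon = 1 - 0.567 = 0.433

0.433 bits


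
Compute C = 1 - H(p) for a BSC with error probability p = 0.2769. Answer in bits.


H(p) = -p*log2(p) - (1-p)*log2(1-p) = -0.2769*log2(0.2769) - 0.7231*log2(0.7231) = 0.512975 + 0.338218 = 0.8512. C = 1 - H(p) = 1 - 0.8512 = 0.1488

0.1488 bits


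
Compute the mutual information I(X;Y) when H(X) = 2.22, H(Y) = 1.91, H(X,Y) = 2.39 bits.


I(X;Y) = H(X) + H(Y) - H(X,Y) = 2.22 + 1.91 - 2.39 = 1.74

1.74 bits


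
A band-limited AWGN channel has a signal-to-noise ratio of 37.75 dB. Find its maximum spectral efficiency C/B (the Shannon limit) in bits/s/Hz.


SNR_linear = 10^(37.75/10) = 5956.6214; C/B = log2(1 + SNR_linear) = log2(1 + 5956.6214) = 12.5405

12.5405 bits/s/Hz


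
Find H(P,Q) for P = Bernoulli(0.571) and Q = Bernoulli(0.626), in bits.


H(P,Q) = -p*log2(q) - (1-p)*log2(1-q). -0.571*log2(0.626) = 0.385862; -0.429*log2(0.374) = 0.608704. H(P,Q) = 0.385862 + 0.608704 = 0.9946

0.9946 bits


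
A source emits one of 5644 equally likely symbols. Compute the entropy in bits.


H = log2(n) = log2(5644) = 12.4625

12.4625 bits


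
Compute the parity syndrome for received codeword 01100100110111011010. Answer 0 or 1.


Syndrome = XOR of all bits = 0 XOR 1 XOR 1 XOR 0 XOR 0 XOR 1 XOR 0 XOR 0 XOR 1 XOR 1 XOR 0 XOR 1 XOR 1 XOR 1 XOR 0 XOR 1 XOR 1 XOR 0 XOR 1 XOR 0 = 1

1


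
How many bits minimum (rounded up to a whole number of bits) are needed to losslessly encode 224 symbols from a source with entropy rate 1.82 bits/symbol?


Minimum bits >= n * H = 224 * 1.82 = 407.68, rounded up to a whole number of bits = 408

408 bits


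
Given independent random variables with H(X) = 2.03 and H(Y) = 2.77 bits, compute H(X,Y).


For independent variables, H(X,Y) = H(X) + H(Y) = 2.03 + 2.77 = 4.8

4.8 bits


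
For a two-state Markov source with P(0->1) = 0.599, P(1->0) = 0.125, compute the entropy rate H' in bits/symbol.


Stationary distribution: pi_0 = p10/(p01+p10) = 0.1727, pi_1 = 0.8273. Entropy rate H' = pi_0*H(p01) + pi_1*H(p10) = 0.1727*0.9715 + 0.8273*0.5436 = 0.6175

0.6175 bits/symbol


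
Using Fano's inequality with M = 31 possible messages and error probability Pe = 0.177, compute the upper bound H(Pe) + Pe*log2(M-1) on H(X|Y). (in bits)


H(Pe) = -Pe*log2(Pe) - (1-Pe)*log2(1-Pe) = -0.177*log2(0.177) - 0.823*log2(0.823) = 0.442178 + 0.231292 = 0.6735. Pe*log2(M-1) = 0.177*log2(30) = 0.868520. Bound = H(Pe) + Pe*log2(M-1) = 0.442178 + 0.231292 + 0.868520 = 1.542

1.542 bits


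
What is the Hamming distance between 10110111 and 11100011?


Count differing positions: . ^ . ^ . ^ . . = 3 differences

3


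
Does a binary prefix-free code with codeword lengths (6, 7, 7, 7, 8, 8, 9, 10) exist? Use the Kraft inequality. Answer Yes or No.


Kraft sum = sum(2^(-l_i)) = 0.0498, need <= 1. Result: satisfied (a binary prefix-free code with these lengths exists)

Yes


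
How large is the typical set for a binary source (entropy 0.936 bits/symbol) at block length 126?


log2|A_typical| = nH = 126 * 0.936 = 117.936, so |A_typical| ~ 2^117.936 = 3.179e+35

3.179e+35


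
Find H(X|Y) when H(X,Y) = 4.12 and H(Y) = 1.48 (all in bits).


H(X|Y) = H(X,Y) - H(Y) = 4.12 - 1.48 = 2.64

2.64 bits


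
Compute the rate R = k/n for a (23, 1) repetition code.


Rate = k/n = 1/23

1/23


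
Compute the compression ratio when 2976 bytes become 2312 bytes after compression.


Ratio = original / compressed = 2976 / 2312 = 1.2872

1.2872


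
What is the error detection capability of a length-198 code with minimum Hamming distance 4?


Detection capability = d_min - 1 = 4 - 1 = 3

3 errors


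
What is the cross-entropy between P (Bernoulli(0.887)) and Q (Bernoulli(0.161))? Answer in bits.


H(P,Q) = -p*log2(q) - (1-p)*log2(1-q). -0.887*log2(0.161) = 2.337127; -0.113*log2(0.839) = 0.028618. H(P,Q) = 2.337127 + 0.028618 = 2.3657

2.3657 bits


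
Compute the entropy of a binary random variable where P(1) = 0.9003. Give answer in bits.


H = -p*log2(p) - (1-p)*log2(1-p). -0.9003*log2(0.9003) = 0.136416; -0.0997*log2(0.0997) = 0.331628. H = 0.136416 + 0.331628 = 0.468

0.468 bits


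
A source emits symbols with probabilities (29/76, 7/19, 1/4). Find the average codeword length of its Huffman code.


Huffman construction (repeatedly merge the two least-probable nodes; each merge adds 1 bit to every symbol beneath it): 1/4 + 7/19 = 47/76; 29/76 + 47/76 = 1. Resulting codeword lengths (in the order the probabilities were given): (1, 2, 2). L_avg = sum(p_i * l_i) = 29/76*1 + 7/19*2 + 1/4*2 = 123/76 = 1.6184

1.6184 bits


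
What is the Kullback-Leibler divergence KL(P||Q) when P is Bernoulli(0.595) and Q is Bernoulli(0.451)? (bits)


KL = p*log2(p/q) + (1-p)*log2((1-p)/(1-q)) = 0.595*log2(0.595/0.451) + 0.405*log2(0.405/0.549) = 0.0601

0.0601 bits


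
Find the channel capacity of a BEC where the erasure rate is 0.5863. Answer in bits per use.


C = 1 - epsilon = 1 - 0.5863 = 0.4137

0.4137 bits


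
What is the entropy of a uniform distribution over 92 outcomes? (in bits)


H = log2(n) = log2(92) = 6.5236

6.5236 bits


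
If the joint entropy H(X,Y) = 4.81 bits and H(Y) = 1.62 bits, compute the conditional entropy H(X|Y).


H(X|Y) = H(X,Y) - H(Y) = 4.81 - 1.62 = 3.19

3.19 bits


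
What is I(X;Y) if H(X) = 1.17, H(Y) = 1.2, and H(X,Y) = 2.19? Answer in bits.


I(X;Y) = H(X) + H(Y) - H(X,Y) = 1.17 + 1.2 - 2.19 = 0.18

0.18 bits


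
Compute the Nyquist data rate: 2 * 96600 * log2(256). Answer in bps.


Rate = 2 * B * log2(M) = 2 * 96600 * 8.0 = 1545600.0

1545600.0 bps


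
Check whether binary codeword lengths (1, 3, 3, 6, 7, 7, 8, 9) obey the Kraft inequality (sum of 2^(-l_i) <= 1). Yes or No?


Kraft sum = sum(2^(-l_i)) = 0.7871, need <= 1. Result: satisfied (a binary prefix-free code with these lengths exists)

Yes


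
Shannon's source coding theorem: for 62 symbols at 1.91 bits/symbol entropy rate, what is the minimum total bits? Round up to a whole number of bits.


Minimum bits >= n * H = 62 * 1.91 = 118.42, rounded up to a whole number of bits = 119

119 bits


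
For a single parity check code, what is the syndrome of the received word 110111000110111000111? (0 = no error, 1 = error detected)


Syndrome = XOR of all bits = 1 XOR 1 XOR 0 XOR 1 XOR 1 XOR 1 XOR 0 XOR 0 XOR 0 XOR 1 XOR 1 XOR 0 XOR 1 XOR 1 XOR 1 XOR 0 XOR 0 XOR 0 XOR 1 XOR 1 XOR 1 = 1

1


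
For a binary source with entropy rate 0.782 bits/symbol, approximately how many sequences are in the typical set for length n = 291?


log2|A_typical| = nH = 291 * 0.782 = 227.562, so |A_typical| ~ 2^227.562 = 3.184e+68

3.184e+68


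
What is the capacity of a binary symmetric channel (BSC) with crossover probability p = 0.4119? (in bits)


H(p) = -p*log2(p) - (1-p)*log2(1-p) = -0.4119*log2(0.4119) - 0.5881*log2(0.5881) = 0.527081 + 0.450406 = 0.9775. C = 1 - H(p) = 1 - 0.9775 = 0.0225

0.0225 bits


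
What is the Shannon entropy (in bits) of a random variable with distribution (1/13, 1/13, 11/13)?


H = -sum(p_i * log2(p_i)). Terms: -(1/13)*log2(1/13) = 0.284649; -(1/13)*log2(1/13) = 0.284649; -(11/13)*log2(11/13) = 0.203930. H = 0.284649 + 0.284649 + 0.203930 = 0.7732

0.7732 bits


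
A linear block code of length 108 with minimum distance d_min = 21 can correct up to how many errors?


Correction capability = floor((d-1)/2) = floor((21-1)/2) = 10

10 errors


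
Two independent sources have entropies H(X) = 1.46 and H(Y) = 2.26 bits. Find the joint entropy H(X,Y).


For independent variables, H(X,Y) = H(X) + H(Y) = 1.46 + 2.26 = 3.72

3.72 bits


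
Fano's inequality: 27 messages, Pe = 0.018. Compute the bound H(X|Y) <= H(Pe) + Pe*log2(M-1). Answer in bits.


H(Pe) = -Pe*log2(Pe) - (1-Pe)*log2(1-Pe) = -0.018*log2(0.018) - 0.982*log2(0.982) = 0.104325 + 0.025733 = 0.1301. Pe*log2(M-1) = 0.018*log2(26) = 0.084608. Bound = H(Pe) + Pe*log2(M-1) = 0.104325 + 0.025733 + 0.084608 = 0.2147

0.2147 bits


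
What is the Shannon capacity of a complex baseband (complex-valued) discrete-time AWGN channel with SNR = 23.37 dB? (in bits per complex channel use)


SNR_linear = 10^(23.37/10) = 217.2701; C = log2(1 + SNR_linear) = log2(1 + 217.2701) = 7.77

7.77 bits/channel use


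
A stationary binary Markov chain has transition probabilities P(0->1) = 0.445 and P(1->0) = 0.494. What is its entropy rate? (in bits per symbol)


Stationary distribution: pi_0 = p10/(p01+p10) = 0.5261, pi_1 = 0.4739. Entropy rate H' = pi_0*H(p01) + pi_1*H(p10) = 0.5261*0.9913 + 0.4739*0.9999 = 0.9953

0.9953 bits/symbol


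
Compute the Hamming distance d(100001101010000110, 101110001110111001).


Count differing positions: . . ^ ^ ^ ^ ^ . . ^ . . ^ ^ ^ ^ ^ ^ = 12 differences

12


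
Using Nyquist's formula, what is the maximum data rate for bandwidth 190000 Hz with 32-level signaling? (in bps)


Rate = 2 * B * log2(M) = 2 * 190000 * 5.0 = 1900000.0

1900000.0 bps


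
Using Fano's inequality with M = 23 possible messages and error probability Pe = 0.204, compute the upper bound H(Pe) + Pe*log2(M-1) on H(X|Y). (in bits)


H(Pe) = -Pe*log2(Pe) - (1-Pe)*log2(1-Pe) = -0.204*log2(0.204) - 0.796*log2(0.796) = 0.467845 + 0.262011 = 0.7299. Pe*log2(M-1) = 0.204*log2(22) = 0.909724. Bound = H(Pe) + Pe*log2(M-1) = 0.467845 + 0.262011 + 0.909724 = 1.6396

1.6396 bits


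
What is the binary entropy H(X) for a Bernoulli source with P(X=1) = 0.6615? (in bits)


H = -p*log2(p) - (1-p)*log2(1-p). -0.6615*log2(0.6615) = 0.394378; -0.3385*log2(0.3385) = 0.528998. H = 0.394378 + 0.528998 = 0.9234

0.9234 bits


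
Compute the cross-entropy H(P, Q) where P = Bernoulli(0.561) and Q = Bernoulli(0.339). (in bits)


H(P,Q) = -p*log2(q) - (1-p)*log2(1-q). -0.561*log2(0.339) = 0.875521; -0.439*log2(0.661) = 0.262205. H(P,Q) = 0.875521 + 0.262205 = 1.1377

1.1377 bits


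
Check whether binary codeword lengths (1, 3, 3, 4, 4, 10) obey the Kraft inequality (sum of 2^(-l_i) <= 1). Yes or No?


Kraft sum = sum(2^(-l_i)) = 0.876, need <= 1. Result: satisfied (a binary prefix-free code with these lengths exists)

Yes


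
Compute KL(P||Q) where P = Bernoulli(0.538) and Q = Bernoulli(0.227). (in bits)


KL = p*log2(p/q) + (1-p)*log2((1-p)/(1-q)) = 0.538*log2(0.538/0.227) + 0.462*log2(0.462/0.773) = 0.3267

0.3267 bits


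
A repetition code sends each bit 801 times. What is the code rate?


Rate = k/n = 1/801

1/801


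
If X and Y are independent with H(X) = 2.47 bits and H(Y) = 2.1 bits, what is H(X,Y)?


For independent variables, H(X,Y) = H(X) + H(Y) = 2.47 + 2.1 = 4.57

4.57 bits


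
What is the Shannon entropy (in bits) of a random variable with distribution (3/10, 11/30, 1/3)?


H = -sum(p_i * log2(p_i)). Terms: -(3/10)*log2(3/10) = 0.521090; -(11/30)*log2(11/30) = 0.530735; -(1/3)*log2(1/3) = 0.528321. H = 0.521090 + 0.530735 + 0.528321 = 1.5801

1.5801 bits


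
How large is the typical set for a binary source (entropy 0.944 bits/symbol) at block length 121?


log2|A_typical| = nH = 121 * 0.944 = 114.224, so |A_typical| ~ 2^114.224 = 2.426e+34

2.426e+34


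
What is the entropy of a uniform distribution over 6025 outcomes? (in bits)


H = log2(n) = log2(6025) = 12.5567

12.5567 bits


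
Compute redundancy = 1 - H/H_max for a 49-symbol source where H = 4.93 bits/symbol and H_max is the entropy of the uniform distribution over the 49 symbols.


H_max = log2(K) = log2(49) = 5.6147 bits/symbol. Redundancy = 1 - H/H_max = 1 - 4.93/5.6147 = 1 - 0.8781 = 0.1219

0.1219


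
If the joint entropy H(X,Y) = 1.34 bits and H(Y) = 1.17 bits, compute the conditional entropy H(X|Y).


H(X|Y) = H(X,Y) - H(Y) = 1.34 - 1.17 = 0.17

0.17 bits


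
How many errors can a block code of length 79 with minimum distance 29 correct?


Correction capability = floor((d-1)/2) = floor((29-1)/2) = 14

14 errors


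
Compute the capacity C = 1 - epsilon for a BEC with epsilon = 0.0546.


C = 1 - epsilon = 1 - 0.0546 = 0.9454

0.9454 bits


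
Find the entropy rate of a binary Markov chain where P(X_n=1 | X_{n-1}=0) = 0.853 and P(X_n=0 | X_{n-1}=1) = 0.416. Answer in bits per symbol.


Stationary distribution: pi_0 = p10/(p01+p10) = 0.3278, pi_1 = 0.6722. Entropy rate H' = pi_0*H(p01) + pi_1*H(p10) = 0.3278*0.6023 + 0.6722*0.9795 = 0.8559

0.8559 bits/symbol


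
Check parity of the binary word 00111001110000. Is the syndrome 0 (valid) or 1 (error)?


Syndrome = XOR of all bits = 0 XOR 0 XOR 1 XOR 1 XOR 1 XOR 0 XOR 0 XOR 1 XOR 1 XOR 1 XOR 0 XOR 0 XOR 0 XOR 0 = 0

0


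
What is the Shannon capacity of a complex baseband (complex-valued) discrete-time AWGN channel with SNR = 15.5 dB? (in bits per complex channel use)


SNR_linear = 10^(15.5/10) = 35.4813; C = log2(1 + SNR_linear) = log2(1 + 35.4813) = 5.1891

5.1891 bits/channel use


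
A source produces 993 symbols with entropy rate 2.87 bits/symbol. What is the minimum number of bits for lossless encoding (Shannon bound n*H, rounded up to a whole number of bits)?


Minimum bits >= n * H = 993 * 2.87 = 2849.91, rounded up to a whole number of bits = 2850

2850 bits


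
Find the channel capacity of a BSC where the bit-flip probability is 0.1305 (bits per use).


H(p) = -p*log2(p) - (1-p)*log2(1-p) = -0.1305*log2(0.1305) - 0.8695*log2(0.8695) = 0.383393 + 0.175415 = 0.5588. C = 1 - H(p) = 1 - 0.5588 = 0.4412

0.4412 bits


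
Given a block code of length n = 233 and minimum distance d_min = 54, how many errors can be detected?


Detection capability = d_min - 1 = 54 - 1 = 53

53 errors


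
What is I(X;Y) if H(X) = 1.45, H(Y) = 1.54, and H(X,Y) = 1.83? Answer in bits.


I(X;Y) = H(X) + H(Y) - H(X,Y) = 1.45 + 1.54 - 1.83 = 1.16

1.16 bits


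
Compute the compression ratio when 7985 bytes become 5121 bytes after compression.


Ratio = original / compressed = 7985 / 5121 = 1.5593

1.5593


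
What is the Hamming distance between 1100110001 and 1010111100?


Count differing positions: . ^ ^ . . . ^ ^ . ^ = 5 differences

5


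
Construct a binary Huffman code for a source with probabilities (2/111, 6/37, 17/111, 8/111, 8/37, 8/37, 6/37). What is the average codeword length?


Huffman construction (repeatedly merge the two least-probable nodes; each merge adds 1 bit to every symbol beneath it): 2/111 + 8/111 = 10/111; 10/111 + 17/111 = 9/37; 6/37 + 6/37 = 12/37; 8/37 + 8/37 = 16/37; 9/37 + 12/37 = 21/37; 16/37 + 21/37 = 1. Resulting codeword lengths (in the order the probabilities were given): (4, 3, 3, 4, 2, 2, 3). L_avg = sum(p_i * l_i) = 2/111*4 + 6/37*3 + 17/111*3 + 8/111*4 + 8/37*2 + 8/37*2 + 6/37*3 = 295/111 = 2.6577

2.6577 bits


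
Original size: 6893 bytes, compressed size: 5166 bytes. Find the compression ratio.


Ratio = original / compressed = 6893 / 5166 = 1.3343

1.3343


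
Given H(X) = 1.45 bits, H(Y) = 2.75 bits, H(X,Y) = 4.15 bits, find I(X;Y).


I(X;Y) = H(X) + H(Y) - H(X,Y) = 1.45 + 2.75 - 4.15 = 0.05

0.05 bits


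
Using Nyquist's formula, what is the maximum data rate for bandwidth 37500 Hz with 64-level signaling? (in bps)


Rate = 2 * B * log2(M) = 2 * 37500 * 6.0 = 450000.0

450000.0 bps


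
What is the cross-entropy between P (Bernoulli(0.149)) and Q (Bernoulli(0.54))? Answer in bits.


H(P,Q) = -p*log2(q) - (1-p)*log2(1-q). -0.149*log2(0.54) = 0.132456; -0.851*log2(0.46) = 0.953370. H(P,Q) = 0.132456 + 0.953370 = 1.0858

1.0858 bits


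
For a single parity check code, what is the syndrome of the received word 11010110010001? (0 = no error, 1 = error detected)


Syndrome = XOR of all bits = 1 XOR 1 XOR 0 XOR 1 XOR 0 XOR 1 XOR 1 XOR 0 XOR 0 XOR 1 XOR 0 XOR 0 XOR 0 XOR 1 = 1

1


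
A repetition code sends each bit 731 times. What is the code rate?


Rate = k/n = 1/731

1/731


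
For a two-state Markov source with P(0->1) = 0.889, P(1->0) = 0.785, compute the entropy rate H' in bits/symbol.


Stationary distribution: pi_0 = p10/(p01+p10) = 0.4689, pi_1 = 0.5311. Entropy rate H' = pi_0*H(p01) + pi_1*H(p10) = 0.4689*0.5029 + 0.5311*0.7509 = 0.6346

0.6346 bits/symbol


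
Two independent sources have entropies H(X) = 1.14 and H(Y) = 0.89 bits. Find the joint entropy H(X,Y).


For independent variables, H(X,Y) = H(X) + H(Y) = 1.14 + 0.89 = 2.03

2.03 bits


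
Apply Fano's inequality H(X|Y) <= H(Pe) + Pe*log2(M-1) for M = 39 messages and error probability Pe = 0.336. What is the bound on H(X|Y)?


H(Pe) = -Pe*log2(Pe) - (1-Pe)*log2(1-Pe) = -0.336*log2(0.336) - 0.664*log2(0.664) = 0.528685 + 0.392255 = 0.9209. Pe*log2(M-1) = 0.336*log2(38) = 1.763304. Bound = H(Pe) + Pe*log2(M-1) = 0.528685 + 0.392255 + 1.763304 = 2.6842

2.6842 bits


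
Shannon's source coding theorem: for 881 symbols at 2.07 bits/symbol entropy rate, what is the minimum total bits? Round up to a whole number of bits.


Minimum bits >= n * H = 881 * 2.07 = 1823.67, rounded up to a whole number of bits = 1824

1824 bits


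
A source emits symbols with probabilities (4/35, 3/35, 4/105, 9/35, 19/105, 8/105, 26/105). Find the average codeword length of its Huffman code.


Huffman construction (repeatedly merge the two least-probable nodes; each merge adds 1 bit to every symbol beneath it): 4/105 + 8/105 = 4/35; 3/35 + 4/35 = 1/5; 4/35 + 19/105 = 31/105; 1/5 + 26/105 = 47/105; 9/35 + 31/105 = 58/105; 47/105 + 58/105 = 1. Resulting codeword lengths (in the order the probabilities were given): (3, 3, 4, 2, 3, 4, 2). L_avg = sum(p_i * l_i) = 4/35*3 + 3/35*3 + 4/105*4 + 9/35*2 + 19/105*3 + 8/105*4 + 26/105*2 = 274/105 = 2.6095

2.6095 bits


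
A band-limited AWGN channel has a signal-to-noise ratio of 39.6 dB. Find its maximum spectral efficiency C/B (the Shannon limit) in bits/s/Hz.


SNR_linear = 10^(39.6/10) = 9120.1084; C/B = log2(1 + SNR_linear) = log2(1 + 9120.1084) = 13.155

13.155 bits/s/Hz


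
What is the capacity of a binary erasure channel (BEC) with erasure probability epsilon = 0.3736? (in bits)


C = 1 - epsilon = 1 - 0.3736 = 0.6264

0.6264 bits


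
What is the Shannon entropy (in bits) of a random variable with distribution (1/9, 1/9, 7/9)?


H = -sum(p_i * log2(p_i)). Terms: -(1/9)*log2(1/9) = 0.352214; -(1/9)*log2(1/9) = 0.352214; -(7/9)*log2(7/9) = 0.281999. H = 0.352214 + 0.352214 + 0.281999 = 0.9864

0.9864 bits


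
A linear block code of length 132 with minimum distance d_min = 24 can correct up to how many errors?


Correction capability = floor((d-1)/2) = floor((24-1)/2) = 11

11 errors


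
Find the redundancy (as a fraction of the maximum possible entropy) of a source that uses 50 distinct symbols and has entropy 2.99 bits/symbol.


H_max = log2(K) = log2(50) = 5.6439 bits/symbol. Redundancy = 1 - H/H_max = 1 - 2.99/5.6439 = 1 - 0.5298 = 0.4702

0.4702


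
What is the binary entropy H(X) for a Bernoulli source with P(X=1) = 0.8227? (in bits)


H = -p*log2(p) - (1-p)*log2(1-p). -0.8227*log2(0.8227) = 0.231641; -0.1773*log2(0.1773) = 0.442494. H = 0.231641 + 0.442494 = 0.6741

0.6741 bits


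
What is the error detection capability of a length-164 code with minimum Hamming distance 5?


Detection capability = d_min - 1 = 5 - 1 = 4

4 errors


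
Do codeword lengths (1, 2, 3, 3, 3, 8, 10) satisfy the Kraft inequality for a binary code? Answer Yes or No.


Kraft sum = sum(2^(-l_i)) = 1.1299, need <= 1. Result: violated (a binary prefix-free code with these lengths cannot exist)

No


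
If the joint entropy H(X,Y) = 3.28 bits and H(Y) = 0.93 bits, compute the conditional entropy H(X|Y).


H(X|Y) = H(X,Y) - H(Y) = 3.28 - 0.93 = 2.35

2.35 bits


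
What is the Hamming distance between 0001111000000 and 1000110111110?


Count differing positions: ^ . . ^ . . ^ ^ ^ ^ ^ ^ . = 8 differences

8


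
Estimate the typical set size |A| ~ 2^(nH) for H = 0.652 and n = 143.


log2|A_typical| = nH = 143 * 0.652 = 93.236, so |A_typical| ~ 2^93.236 = 1.166e+28

1.166e+28


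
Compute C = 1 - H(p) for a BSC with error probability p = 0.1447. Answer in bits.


H(p) = -p*log2(p) - (1-p)*log2(1-p) = -0.1447*log2(0.1447) - 0.8553*log2(0.8553) = 0.403549 + 0.192868 = 0.5964. C = 1 - H(p) = 1 - 0.5964 = 0.4036

0.4036 bits


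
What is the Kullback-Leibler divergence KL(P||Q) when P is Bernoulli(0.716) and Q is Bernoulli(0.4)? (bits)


KL = p*log2(p/q) + (1-p)*log2((1-p)/(1-q)) = 0.716*log2(0.716/0.4) + 0.284*log2(0.284/0.6) = 0.295

0.295 bits


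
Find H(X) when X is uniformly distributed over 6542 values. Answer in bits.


H = log2(n) = log2(6542) = 12.6755

12.6755 bits


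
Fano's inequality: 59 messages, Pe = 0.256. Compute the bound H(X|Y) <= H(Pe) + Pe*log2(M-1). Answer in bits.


H(Pe) = -Pe*log2(Pe) - (1-Pe)*log2(1-Pe) = -0.256*log2(0.256) - 0.744*log2(0.744) = 0.503241 + 0.317409 = 0.8207. Pe*log2(M-1) = 0.256*log2(58) = 1.499643. Bound = H(Pe) + Pe*log2(M-1) = 0.503241 + 0.317409 + 1.499643 = 2.3203

2.3203 bits


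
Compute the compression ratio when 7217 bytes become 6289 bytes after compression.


Ratio = original / compressed = 7217 / 6289 = 1.1476

1.1476


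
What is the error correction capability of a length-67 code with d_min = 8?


Correction capability = floor((d-1)/2) = floor((8-1)/2) = 3

3 errors


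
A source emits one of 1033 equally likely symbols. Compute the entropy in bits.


H = log2(n) = log2(1033) = 10.0126

10.0126 bits


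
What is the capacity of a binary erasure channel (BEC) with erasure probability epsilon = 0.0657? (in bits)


C = 1 - epsilon = 1 - 0.0657 = 0.9343

0.9343 bits


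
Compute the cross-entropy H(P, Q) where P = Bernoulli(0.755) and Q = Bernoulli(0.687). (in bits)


H(P,Q) = -p*log2(q) - (1-p)*log2(1-q). -0.755*log2(0.687) = 0.408922; -0.245*log2(0.313) = 0.410563. H(P,Q) = 0.408922 + 0.410563 = 0.8195

0.8195 bits


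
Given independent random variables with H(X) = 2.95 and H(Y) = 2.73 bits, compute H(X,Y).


For independent variables, H(X,Y) = H(X) + H(Y) = 2.95 + 2.73 = 5.68

5.68 bits


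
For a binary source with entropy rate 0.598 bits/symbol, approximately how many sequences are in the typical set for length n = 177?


log2|A_typical| = nH = 177 * 0.598 = 105.846, so |A_typical| ~ 2^105.846 = 7.292e+31

7.292e+31


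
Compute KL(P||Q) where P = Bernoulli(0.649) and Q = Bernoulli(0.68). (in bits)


KL = p*log2(p/q) + (1-p)*log2((1-p)/(1-q)) = 0.649*log2(0.649/0.68) + 0.351*log2(0.351/0.32) = 0.0031

0.0031 bits


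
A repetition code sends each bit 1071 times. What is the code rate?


Rate = k/n = 1/1071

1/1071


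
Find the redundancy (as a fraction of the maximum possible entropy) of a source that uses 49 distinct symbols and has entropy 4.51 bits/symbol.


H_max = log2(K) = log2(49) = 5.6147 bits/symbol. Redundancy = 1 - H/H_max = 1 - 4.51/5.6147 = 1 - 0.8032 = 0.1968

0.1968


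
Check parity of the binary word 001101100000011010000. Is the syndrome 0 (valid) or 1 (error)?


Syndrome = XOR of all bits = 0 XOR 0 XOR 1 XOR 1 XOR 0 XOR 1 XOR 1 XOR 0 XOR 0 XOR 0 XOR 0 XOR 0 XOR 0 XOR 1 XOR 1 XOR 0 XOR 1 XOR 0 XOR 0 XOR 0 XOR 0 = 1

1


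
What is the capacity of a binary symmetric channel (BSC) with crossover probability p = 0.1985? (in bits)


H(p) = -p*log2(p) - (1-p)*log2(1-p) = -0.1985*log2(0.1985) - 0.8015*log2(0.8015) = 0.463059 + 0.255859 = 0.7189. C = 1 - H(p) = 1 - 0.7189 = 0.2811

0.2811 bits


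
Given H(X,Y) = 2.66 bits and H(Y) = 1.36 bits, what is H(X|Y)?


H(X|Y) = H(X,Y) - H(Y) = 2.66 - 1.36 = 1.3

1.3 bits


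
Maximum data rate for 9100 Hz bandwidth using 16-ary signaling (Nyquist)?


Rate = 2 * B * log2(M) = 2 * 9100 * 4.0 = 72800.0

72800.0 bps


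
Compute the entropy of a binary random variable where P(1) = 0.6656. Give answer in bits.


H = -p*log2(p) - (1-p)*log2(1-p). -0.6656*log2(0.6656) = 0.390889; -0.3344*log2(0.3344) = 0.528470. H = 0.390889 + 0.528470 = 0.9194

0.9194 bits


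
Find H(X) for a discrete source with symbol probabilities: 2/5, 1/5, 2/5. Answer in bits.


H = -sum(p_i * log2(p_i)). Terms: -(2/5)*log2(2/5) = 0.528771; -(1/5)*log2(1/5) = 0.464386; -(2/5)*log2(2/5) = 0.528771. H = 0.528771 + 0.464386 + 0.528771 = 1.5219

1.5219 bits


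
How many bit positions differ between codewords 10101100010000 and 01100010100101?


Count differing positions: ^ ^ . . ^ ^ ^ . ^ ^ . ^ . ^ = 9 differences

9


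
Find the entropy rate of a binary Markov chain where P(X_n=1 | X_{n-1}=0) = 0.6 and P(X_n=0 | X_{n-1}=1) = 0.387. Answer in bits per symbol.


Stationary distribution: pi_0 = p10/(p01+p10) = 0.3921, pi_1 = 0.6079. Entropy rate H' = pi_0*H(p01) + pi_1*H(p10) = 0.3921*0.971 + 0.6079*0.9628 = 0.966

0.966 bits/symbol


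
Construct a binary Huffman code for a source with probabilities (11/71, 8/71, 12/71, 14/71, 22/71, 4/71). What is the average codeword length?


Huffman construction (repeatedly merge the two least-probable nodes; each merge adds 1 bit to every symbol beneath it): 4/71 + 8/71 = 12/71; 11/71 + 12/71 = 23/71; 12/71 + 14/71 = 26/71; 22/71 + 23/71 = 45/71; 26/71 + 45/71 = 1. Resulting codeword lengths (in the order the probabilities were given): (3, 3, 3, 2, 2, 3). L_avg = sum(p_i * l_i) = 11/71*3 + 8/71*3 + 12/71*3 + 14/71*2 + 22/71*2 + 4/71*3 = 177/71 = 2.493

2.493 bits


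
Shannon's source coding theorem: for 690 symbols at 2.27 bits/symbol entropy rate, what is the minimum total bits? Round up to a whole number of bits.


Minimum bits >= n * H = 690 * 2.27 = 1566.3, rounded up to a whole number of bits = 1567

1567 bits


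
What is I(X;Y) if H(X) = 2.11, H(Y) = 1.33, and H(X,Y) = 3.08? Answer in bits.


I(X;Y) = H(X) + H(Y) - H(X,Y) = 2.11 + 1.33 - 3.08 = 0.36

0.36 bits


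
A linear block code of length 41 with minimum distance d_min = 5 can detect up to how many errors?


Detection capability = d_min - 1 = 5 - 1 = 4

4 errors


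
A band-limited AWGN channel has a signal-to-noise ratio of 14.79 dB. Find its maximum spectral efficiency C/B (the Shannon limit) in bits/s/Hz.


SNR_linear = 10^(14.79/10) = 30.1301; C/B = log2(1 + SNR_linear) = log2(1 + 30.1301) = 4.9602

4.9602 bits/s/Hz


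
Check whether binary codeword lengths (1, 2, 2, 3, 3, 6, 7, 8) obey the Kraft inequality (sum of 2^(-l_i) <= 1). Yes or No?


Kraft sum = sum(2^(-l_i)) = 1.2773, need <= 1. Result: violated (a binary prefix-free code with these lengths cannot exist)

No


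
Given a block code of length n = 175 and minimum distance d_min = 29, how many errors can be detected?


Detection capability = d_min - 1 = 29 - 1 = 28

28 errors


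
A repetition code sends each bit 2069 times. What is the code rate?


Rate = k/n = 1/2069

1/2069


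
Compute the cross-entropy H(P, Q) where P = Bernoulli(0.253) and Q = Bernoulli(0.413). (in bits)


H(P,Q) = -p*log2(q) - (1-p)*log2(1-q). -0.253*log2(0.413) = 0.322774; -0.747*log2(0.587) = 0.574120. H(P,Q) = 0.322774 + 0.574120 = 0.8969

0.8969 bits


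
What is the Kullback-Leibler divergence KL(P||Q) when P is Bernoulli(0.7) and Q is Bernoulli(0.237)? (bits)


KL = p*log2(p/q) + (1-p)*log2((1-p)/(1-q)) = 0.7*log2(0.7/0.237) + 0.3*log2(0.3/0.763) = 0.6897

0.6897 bits


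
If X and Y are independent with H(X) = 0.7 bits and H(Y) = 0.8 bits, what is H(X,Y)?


For independent variables, H(X,Y) = H(X) + H(Y) = 0.7 + 0.8 = 1.5

1.5 bits


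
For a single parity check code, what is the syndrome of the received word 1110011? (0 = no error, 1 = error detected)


Syndrome = XOR of all bits = 1 XOR 1 XOR 1 XOR 0 XOR 0 XOR 1 XOR 1 = 1

1


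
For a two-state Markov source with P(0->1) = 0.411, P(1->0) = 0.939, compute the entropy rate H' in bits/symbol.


Stationary distribution: pi_0 = p10/(p01+p10) = 0.6956, pi_1 = 0.3044. Entropy rate H' = pi_0*H(p01) + pi_1*H(p10) = 0.6956*0.977 + 0.3044*0.3314 = 0.7805

0.7805 bits/symbol


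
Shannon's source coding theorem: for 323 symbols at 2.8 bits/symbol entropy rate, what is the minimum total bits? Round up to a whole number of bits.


Minimum bits >= n * H = 323 * 2.8 = 904.4, rounded up to a whole number of bits = 905

905 bits


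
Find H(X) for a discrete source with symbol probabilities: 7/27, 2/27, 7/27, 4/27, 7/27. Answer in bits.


H = -sum(p_i * log2(p_i)). Terms: -(7/27)*log2(7/27) = 0.504916; -(2/27)*log2(2/27) = 0.278140; -(7/27)*log2(7/27) = 0.504916; -(4/27)*log2(4/27) = 0.408131; -(7/27)*log2(7/27) = 0.504916. H = 0.504916 + 0.278140 + 0.504916 + 0.408131 + 0.504916 = 2.201

2.201 bits


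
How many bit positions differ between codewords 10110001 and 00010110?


Count differing positions: ^ . ^ . . ^ ^ ^ = 5 differences

5


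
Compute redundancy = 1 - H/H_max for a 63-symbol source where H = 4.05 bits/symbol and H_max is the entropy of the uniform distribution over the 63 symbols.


H_max = log2(K) = log2(63) = 5.9773 bits/symbol. Redundancy = 1 - H/H_max = 1 - 4.05/5.9773 = 1 - 0.6776 = 0.3224

0.3224


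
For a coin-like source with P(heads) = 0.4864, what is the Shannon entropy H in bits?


H = -p*log2(p) - (1-p)*log2(1-p). -0.4864*log2(0.4864) = 0.505751; -0.5136*log2(0.5136) = 0.493715. H = 0.505751 + 0.493715 = 0.9995

0.9995 bits


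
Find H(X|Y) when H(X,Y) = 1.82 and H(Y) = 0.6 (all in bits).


H(X|Y) = H(X,Y) - H(Y) = 1.82 - 0.6 = 1.22

1.22 bits


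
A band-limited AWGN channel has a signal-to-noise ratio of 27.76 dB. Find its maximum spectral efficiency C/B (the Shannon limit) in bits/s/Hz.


SNR_linear = 10^(27.76/10) = 597.0353; C/B = log2(1 + SNR_linear) = log2(1 + 597.0353) = 9.2241

9.2241 bits/s/Hz


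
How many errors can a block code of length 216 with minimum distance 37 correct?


Correction capability = floor((d-1)/2) = floor((37-1)/2) = 18

18 errors


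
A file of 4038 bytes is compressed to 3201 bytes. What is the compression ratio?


Ratio = original / compressed = 4038 / 3201 = 1.2615

1.2615


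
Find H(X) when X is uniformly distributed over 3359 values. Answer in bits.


H = log2(n) = log2(3359) = 11.7138

11.7138 bits


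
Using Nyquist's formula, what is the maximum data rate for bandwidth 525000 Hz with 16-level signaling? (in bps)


Rate = 2 * B * log2(M) = 2 * 525000 * 4.0 = 4200000.0

4200000.0 bps


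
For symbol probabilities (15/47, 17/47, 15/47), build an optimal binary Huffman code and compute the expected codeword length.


Huffman construction (repeatedly merge the two least-probable nodes; each merge adds 1 bit to every symbol beneath it): 15/47 + 15/47 = 30/47; 17/47 + 30/47 = 1. Resulting codeword lengths (in the order the probabilities were given): (2, 1, 2). L_avg = sum(p_i * l_i) = 15/47*2 + 17/47*1 + 15/47*2 = 77/47 = 1.6383

1.6383 bits


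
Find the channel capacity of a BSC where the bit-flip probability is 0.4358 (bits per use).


H(p) = -p*log2(p) - (1-p)*log2(1-p) = -0.4358*log2(0.4358) - 0.5642*log2(0.5642) = 0.522203 + 0.465872 = 0.9881. C = 1 - H(p) = 1 - 0.9881 = 0.0119

0.0119 bits


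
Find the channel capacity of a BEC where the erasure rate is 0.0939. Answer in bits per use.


C = 1 - epsilon = 1 - 0.0939 = 0.9061

0.9061 bits


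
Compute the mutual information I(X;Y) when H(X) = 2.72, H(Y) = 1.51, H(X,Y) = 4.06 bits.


I(X;Y) = H(X) + H(Y) - H(X,Y) = 2.72 + 1.51 - 4.06 = 0.17

0.17 bits


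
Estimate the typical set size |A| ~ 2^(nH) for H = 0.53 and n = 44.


log2|A_typical| = nH = 44 * 0.53 = 23.32, so |A_typical| ~ 2^23.32 = 1.047e+07

1.047e+07


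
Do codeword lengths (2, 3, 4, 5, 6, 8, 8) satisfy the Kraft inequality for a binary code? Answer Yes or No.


Kraft sum = sum(2^(-l_i)) = 0.4922, need <= 1. Result: satisfied (a binary prefix-free code with these lengths exists)

Yes
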